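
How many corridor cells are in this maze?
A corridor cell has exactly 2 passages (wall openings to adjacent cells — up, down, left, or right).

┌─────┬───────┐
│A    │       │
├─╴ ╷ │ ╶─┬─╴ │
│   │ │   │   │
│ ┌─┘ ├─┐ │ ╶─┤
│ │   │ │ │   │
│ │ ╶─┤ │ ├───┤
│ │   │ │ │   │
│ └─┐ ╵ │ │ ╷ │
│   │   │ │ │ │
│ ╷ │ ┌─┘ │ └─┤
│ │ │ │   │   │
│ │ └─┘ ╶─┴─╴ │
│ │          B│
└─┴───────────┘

Counting cells with exactly 2 passages:
Total corridor cells: 39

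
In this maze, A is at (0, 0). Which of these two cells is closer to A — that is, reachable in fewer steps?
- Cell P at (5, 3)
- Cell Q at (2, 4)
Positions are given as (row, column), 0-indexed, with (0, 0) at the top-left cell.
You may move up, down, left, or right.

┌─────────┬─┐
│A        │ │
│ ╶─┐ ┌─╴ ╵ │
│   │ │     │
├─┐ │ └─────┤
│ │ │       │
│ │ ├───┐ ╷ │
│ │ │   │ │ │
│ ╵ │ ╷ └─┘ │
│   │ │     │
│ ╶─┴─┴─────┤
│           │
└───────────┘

Shortest path A → P at (5, 3): 10 steps
Shortest path A → Q at (2, 4): 6 steps

Q is closer (6 steps vs 10 steps).

Path to P:

┌─────────┬─┐
│A        │ │
│ ╶─┐ ┌─╴ ╵ │
│↳ ↓│ │     │
├─┐ │ └─────┤
│ │↓│       │
│ │ ├───┐ ╷ │
│ │↓│   │ │ │
│ ╵ │ ╷ └─┘ │
│↓ ↲│ │     │
│ ╶─┴─┴─────┤
│↳ → → P    │
└───────────┘

Path to Q:

┌─────────┬─┐
│A → ↓    │ │
│ ╶─┐ ┌─╴ ╵ │
│   │↓│     │
├─┐ │ └─────┤
│ │ │↳ → Q  │
│ │ ├───┐ ╷ │
│ │ │   │ │ │
│ ╵ │ ╷ └─┘ │
│   │ │     │
│ ╶─┴─┴─────┤
│           │
└───────────┘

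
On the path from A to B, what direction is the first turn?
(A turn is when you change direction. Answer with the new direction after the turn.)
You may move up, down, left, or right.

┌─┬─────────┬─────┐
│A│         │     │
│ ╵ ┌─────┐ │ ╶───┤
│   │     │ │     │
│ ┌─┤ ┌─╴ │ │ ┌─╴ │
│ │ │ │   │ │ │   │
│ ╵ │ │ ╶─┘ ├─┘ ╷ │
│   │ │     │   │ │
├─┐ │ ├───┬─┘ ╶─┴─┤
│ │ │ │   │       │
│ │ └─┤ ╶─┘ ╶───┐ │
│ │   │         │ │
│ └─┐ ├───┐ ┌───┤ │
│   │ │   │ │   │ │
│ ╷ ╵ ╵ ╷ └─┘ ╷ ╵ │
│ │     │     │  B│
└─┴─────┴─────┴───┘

Directions: down, down, down, right, down, down, right, down, down, right, up, right, down, right, right, up, right, down, right
First turn direction: right

Solution:

┌─┬─────────┬─────┐
│A│         │     │
│ ╵ ┌─────┐ │ ╶───┤
│↓  │     │ │     │
│ ┌─┤ ┌─╴ │ │ ┌─╴ │
│↓│ │ │   │ │ │   │
│ ╵ │ │ ╶─┘ ├─┘ ╷ │
│↳ ↓│ │     │   │ │
├─┐ │ ├───┬─┘ ╶─┴─┤
│ │↓│ │   │       │
│ │ └─┤ ╶─┘ ╶───┐ │
│ │↳ ↓│         │ │
│ └─┐ ├───┐ ┌───┤ │
│   │↓│↱ ↓│ │↱ ↓│ │
│ ╷ ╵ ╵ ╷ └─┘ ╷ ╵ │
│ │  ↳ ↑│↳ → ↑│↳ B│
└─┴─────┴─────┴───┘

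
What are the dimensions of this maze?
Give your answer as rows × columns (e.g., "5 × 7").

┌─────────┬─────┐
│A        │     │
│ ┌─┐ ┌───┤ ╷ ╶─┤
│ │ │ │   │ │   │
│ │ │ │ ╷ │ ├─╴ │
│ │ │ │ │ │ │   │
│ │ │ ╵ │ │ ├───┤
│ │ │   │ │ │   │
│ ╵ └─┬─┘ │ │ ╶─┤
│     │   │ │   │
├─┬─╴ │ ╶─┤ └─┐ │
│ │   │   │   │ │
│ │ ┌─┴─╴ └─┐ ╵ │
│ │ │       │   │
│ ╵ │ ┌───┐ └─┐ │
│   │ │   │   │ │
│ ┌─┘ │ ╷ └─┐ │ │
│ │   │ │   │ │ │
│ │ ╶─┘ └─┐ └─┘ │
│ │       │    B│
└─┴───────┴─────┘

Counting the maze dimensions:
Rows (vertical): 10
Columns (horizontal): 8
Dimensions: 10 × 8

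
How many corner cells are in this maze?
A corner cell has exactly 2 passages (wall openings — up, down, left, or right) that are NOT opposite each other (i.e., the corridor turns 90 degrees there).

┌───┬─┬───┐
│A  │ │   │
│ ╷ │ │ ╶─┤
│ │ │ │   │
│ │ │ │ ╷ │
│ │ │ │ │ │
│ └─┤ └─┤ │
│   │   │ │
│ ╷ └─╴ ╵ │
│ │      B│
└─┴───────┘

Counting corner cells (2 non-opposite passages):
Total corners: 9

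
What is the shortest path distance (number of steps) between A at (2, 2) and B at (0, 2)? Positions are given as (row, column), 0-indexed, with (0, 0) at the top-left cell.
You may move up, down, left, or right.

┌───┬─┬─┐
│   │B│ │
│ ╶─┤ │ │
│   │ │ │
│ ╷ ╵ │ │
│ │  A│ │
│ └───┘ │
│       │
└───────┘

Finding path from (2, 2) to (0, 2):
Path: (2,2) → (1,2) → (0,2)
Distance: 2 steps

Solution:

┌───┬─┬─┐
│   │B│ │
│ ╶─┤ │ │
│   │↑│ │
│ ╷ ╵ │ │
│ │  A│ │
│ └───┘ │
│       │
└───────┘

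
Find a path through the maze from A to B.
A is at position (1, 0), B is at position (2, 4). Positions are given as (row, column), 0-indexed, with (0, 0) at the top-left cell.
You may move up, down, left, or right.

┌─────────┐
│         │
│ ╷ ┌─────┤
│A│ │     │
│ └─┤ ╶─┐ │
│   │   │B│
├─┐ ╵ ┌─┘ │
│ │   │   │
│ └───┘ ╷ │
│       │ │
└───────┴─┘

Finding the shortest path from (1, 0) to (2, 4):
Path length: 9 steps
Directions: down → right → down → right → up → up → right → right → down

Solution:

┌─────────┐
│         │
│ ╷ ┌─────┤
│A│ │↱ → ↓│
│ └─┤ ╶─┐ │
│↳ ↓│↑  │B│
├─┐ ╵ ┌─┘ │
│ │↳ ↑│   │
│ └───┘ ╷ │
│       │ │
└───────┴─┘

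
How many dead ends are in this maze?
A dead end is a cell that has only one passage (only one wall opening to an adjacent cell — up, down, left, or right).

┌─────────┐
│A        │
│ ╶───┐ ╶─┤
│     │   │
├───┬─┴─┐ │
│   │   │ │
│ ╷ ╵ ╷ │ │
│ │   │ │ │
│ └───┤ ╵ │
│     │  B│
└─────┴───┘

Checking each cell for number of passages:

Dead ends found at positions:
  (0, 4)
  (1, 2)
  (4, 2)
Total dead ends: 3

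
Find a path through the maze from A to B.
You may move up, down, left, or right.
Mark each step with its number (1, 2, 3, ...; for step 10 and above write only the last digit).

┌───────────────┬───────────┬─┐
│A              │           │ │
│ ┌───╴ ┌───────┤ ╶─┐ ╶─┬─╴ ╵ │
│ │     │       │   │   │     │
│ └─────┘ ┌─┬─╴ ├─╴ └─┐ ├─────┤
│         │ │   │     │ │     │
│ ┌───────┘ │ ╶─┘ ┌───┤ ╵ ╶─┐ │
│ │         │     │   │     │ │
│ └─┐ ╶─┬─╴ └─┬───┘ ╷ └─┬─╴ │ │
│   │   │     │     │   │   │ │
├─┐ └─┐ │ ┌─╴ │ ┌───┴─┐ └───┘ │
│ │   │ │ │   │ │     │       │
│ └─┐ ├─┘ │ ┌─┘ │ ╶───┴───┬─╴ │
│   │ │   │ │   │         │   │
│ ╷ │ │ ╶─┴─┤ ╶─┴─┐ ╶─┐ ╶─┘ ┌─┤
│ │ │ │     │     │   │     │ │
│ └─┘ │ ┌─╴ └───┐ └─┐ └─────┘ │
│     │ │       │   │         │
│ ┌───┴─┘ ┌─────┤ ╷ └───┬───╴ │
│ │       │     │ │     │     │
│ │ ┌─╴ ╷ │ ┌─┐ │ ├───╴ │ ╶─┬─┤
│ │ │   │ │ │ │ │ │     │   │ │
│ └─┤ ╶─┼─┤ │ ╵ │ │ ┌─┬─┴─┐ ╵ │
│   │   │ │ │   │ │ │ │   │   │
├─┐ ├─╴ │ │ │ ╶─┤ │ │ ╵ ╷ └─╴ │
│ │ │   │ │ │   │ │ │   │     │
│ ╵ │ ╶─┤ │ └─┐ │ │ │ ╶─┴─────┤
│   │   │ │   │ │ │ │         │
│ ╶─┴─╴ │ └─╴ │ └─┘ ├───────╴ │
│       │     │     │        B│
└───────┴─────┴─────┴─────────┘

Finding the shortest path through the maze:
Path length: 68 steps
Directions: down → down → right → right → right → right → up → right → right → right → down → left → down → right → right → up → right → up → left → up → right → right → down → right → down → down → right → up → right → right → down → down → down → down → left → down → left → left → up → left → left → down → right → down → right → right → right → right → down → left → left → down → right → down → right → down → left → left → up → left → down → left → down → right → right → right → right → down

Solution:

┌───────────────┬───────────┬─┐
│A              │0 1 2      │ │
│ ┌───╴ ┌───────┤ ╶─┐ ╶─┬─╴ ╵ │
│1│     │7 8 9 0│9 8│3 4│     │
│ └─────┘ ┌─┬─╴ ├─╴ └─┐ ├─────┤
│2 3 4 5 6│ │2 1│6 7  │5│8 9 0│
│ ┌───────┘ │ ╶─┘ ┌───┤ ╵ ╶─┐ │
│ │         │3 4 5│   │6 7  │1│
│ └─┐ ╶─┬─╴ └─┬───┘ ╷ └─┬─╴ │ │
│   │   │     │     │   │   │2│
├─┐ └─┐ │ ┌─╴ │ ┌───┴─┐ └───┘ │
│ │   │ │ │   │ │     │      3│
│ └─┐ ├─┘ │ ┌─┘ │ ╶───┴───┬─╴ │
│   │ │   │ │   │  1 0 9  │5 4│
│ ╷ │ │ ╶─┴─┤ ╶─┴─┐ ╶─┐ ╶─┘ ┌─┤
│ │ │ │     │     │2 3│8 7 6│ │
│ └─┘ │ ┌─╴ └───┐ └─┐ └─────┘ │
│     │ │       │   │4 5 6 7 8│
│ ┌───┴─┘ ┌─────┤ ╷ └───┬───╴ │
│ │       │     │ │     │1 0 9│
│ │ ┌─╴ ╷ │ ┌─┐ │ ├───╴ │ ╶─┬─┤
│ │ │   │ │ │ │ │ │     │2 3│ │
│ └─┤ ╶─┼─┤ │ ╵ │ │ ┌─┬─┴─┐ ╵ │
│   │   │ │ │   │ │ │ │0 9│4 5│
├─┐ ├─╴ │ │ │ ╶─┤ │ │ ╵ ╷ └─╴ │
│ │ │   │ │ │   │ │ │2 1│8 7 6│
│ ╵ │ ╶─┤ │ └─┐ │ │ │ ╶─┴─────┤
│   │   │ │   │ │ │ │3 4 5 6 7│
│ ╶─┴─╴ │ └─╴ │ └─┘ ├───────╴ │
│       │     │     │        B│
└───────┴─────┴─────┴─────────┘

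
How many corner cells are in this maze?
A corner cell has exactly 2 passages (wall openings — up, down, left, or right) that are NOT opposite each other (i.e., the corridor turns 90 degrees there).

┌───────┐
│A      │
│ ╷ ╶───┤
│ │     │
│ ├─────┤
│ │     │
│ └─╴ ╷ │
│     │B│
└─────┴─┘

Counting corner cells (2 non-opposite passages):
Total corners: 5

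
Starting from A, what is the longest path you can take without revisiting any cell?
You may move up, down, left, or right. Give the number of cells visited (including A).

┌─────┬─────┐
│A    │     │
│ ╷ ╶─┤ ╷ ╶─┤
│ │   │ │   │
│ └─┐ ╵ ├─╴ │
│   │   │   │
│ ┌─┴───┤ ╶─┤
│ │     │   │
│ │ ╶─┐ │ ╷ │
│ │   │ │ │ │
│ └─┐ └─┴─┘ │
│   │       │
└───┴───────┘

Finding longest simple path using DFS:
Start: (0, 0)
Longest path visits 26 cells
Path: A → right → down → right → down → right → up → up → right → down → right → down → left → down → right → down → down → left → left → left → up → left → up → right → right → down

Solution:

┌─────┬─────┐
│A ↓  │↱ ↓  │
│ ╷ ╶─┤ ╷ ╶─┤
│ │↳ ↓│↑│↳ ↓│
│ └─┐ ╵ ├─╴ │
│   │↳ ↑│↓ ↲│
│ ┌─┴───┤ ╶─┤
│ │↱ → ↓│↳ ↓│
│ │ ╶─┐ │ ╷ │
│ │↑ ↰│B│ │↓│
│ └─┐ └─┴─┘ │
│   │↑ ← ← ↲│
└───┴───────┘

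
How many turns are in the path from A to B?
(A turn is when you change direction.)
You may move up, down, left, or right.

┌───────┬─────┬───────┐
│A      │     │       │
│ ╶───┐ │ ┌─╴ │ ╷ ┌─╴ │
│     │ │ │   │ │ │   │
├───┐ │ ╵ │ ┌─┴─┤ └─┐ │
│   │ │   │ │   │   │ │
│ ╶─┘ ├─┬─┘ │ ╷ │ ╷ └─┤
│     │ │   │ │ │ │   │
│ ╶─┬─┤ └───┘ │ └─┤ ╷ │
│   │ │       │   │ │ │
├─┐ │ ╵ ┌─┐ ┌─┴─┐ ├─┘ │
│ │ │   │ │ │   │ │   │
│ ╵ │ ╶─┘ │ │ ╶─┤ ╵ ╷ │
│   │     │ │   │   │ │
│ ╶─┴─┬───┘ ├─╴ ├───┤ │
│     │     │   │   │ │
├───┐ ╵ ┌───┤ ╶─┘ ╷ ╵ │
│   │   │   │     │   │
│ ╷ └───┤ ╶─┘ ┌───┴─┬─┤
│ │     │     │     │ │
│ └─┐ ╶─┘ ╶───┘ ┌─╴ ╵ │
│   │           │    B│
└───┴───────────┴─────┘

Directions: down, right, right, down, down, left, left, down, right, down, down, left, down, right, right, down, right, up, right, right, up, up, up, right, up, up, right, down, down, right, down, down, right, up, right, down, down, down, left, up, left, down, left, left, down, left, left, down, right, right, right, up, right, right, down, right
Number of turns: 37

Solution:

┌───────┬─────┬───────┐
│A      │     │       │
│ ╶───┐ │ ┌─╴ │ ╷ ┌─╴ │
│↳ → ↓│ │ │   │ │ │   │
├───┐ │ ╵ │ ┌─┴─┤ └─┐ │
│   │↓│   │ │↱ ↓│   │ │
│ ╶─┘ ├─┬─┘ │ ╷ │ ╷ └─┤
│↓ ← ↲│ │   │↑│↓│ │   │
│ ╶─┬─┤ └───┘ │ └─┤ ╷ │
│↳ ↓│ │    ↱ ↑│↳ ↓│ │ │
├─┐ │ ╵ ┌─┐ ┌─┴─┐ ├─┘ │
│ │↓│   │ │↑│   │↓│↱ ↓│
│ ╵ │ ╶─┘ │ │ ╶─┤ ╵ ╷ │
│↓ ↲│     │↑│   │↳ ↑│↓│
│ ╶─┴─┬───┘ ├─╴ ├───┤ │
│↳ → ↓│↱ → ↑│   │↓ ↰│↓│
├───┐ ╵ ┌───┤ ╶─┘ ╷ ╵ │
│   │↳ ↑│   │↓ ← ↲│↑ ↲│
│ ╷ └───┤ ╶─┘ ┌───┴─┬─┤
│ │     │↓ ← ↲│↱ → ↓│ │
│ └─┐ ╶─┘ ╶───┘ ┌─╴ ╵ │
│   │    ↳ → → ↑│  ↳ B│
└───┴───────────┴─────┘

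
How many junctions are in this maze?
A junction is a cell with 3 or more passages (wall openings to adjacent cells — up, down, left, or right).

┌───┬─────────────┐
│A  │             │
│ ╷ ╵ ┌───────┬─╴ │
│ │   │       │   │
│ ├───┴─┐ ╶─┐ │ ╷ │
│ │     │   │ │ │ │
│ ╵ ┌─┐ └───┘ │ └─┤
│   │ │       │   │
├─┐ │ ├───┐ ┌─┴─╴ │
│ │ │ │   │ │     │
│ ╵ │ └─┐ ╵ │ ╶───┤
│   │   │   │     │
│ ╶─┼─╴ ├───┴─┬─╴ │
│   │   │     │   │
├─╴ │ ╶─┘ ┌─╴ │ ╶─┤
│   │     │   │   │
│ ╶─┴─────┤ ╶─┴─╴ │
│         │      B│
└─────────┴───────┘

Checking each cell for number of passages:

Junctions found (3+ passages):
  (1, 4): 3 passages
  (1, 8): 3 passages
  (3, 1): 3 passages
  (3, 5): 3 passages
  (5, 0): 3 passages
Total junctions: 5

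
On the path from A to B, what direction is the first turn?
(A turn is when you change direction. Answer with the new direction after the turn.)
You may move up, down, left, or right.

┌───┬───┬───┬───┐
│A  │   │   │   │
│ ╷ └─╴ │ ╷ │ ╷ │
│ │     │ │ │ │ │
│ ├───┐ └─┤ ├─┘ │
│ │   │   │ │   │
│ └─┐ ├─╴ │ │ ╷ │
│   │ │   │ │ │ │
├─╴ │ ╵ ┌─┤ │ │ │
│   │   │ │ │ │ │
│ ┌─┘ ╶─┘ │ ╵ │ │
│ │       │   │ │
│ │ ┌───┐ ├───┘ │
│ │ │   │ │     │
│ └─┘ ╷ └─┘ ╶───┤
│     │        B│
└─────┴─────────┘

Directions: down, down, down, right, down, left, down, down, down, right, right, up, right, down, right, right, right, right
First turn direction: right

Solution:

┌───┬───┬───┬───┐
│A  │   │   │   │
│ ╷ └─╴ │ ╷ │ ╷ │
│↓│     │ │ │ │ │
│ ├───┐ └─┤ ├─┘ │
│↓│   │   │ │   │
│ └─┐ ├─╴ │ │ ╷ │
│↳ ↓│ │   │ │ │ │
├─╴ │ ╵ ┌─┤ │ │ │
│↓ ↲│   │ │ │ │ │
│ ┌─┘ ╶─┘ │ ╵ │ │
│↓│       │   │ │
│ │ ┌───┐ ├───┘ │
│↓│ │↱ ↓│ │     │
│ └─┘ ╷ └─┘ ╶───┤
│↳ → ↑│↳ → → → B│
└─────┴─────────┘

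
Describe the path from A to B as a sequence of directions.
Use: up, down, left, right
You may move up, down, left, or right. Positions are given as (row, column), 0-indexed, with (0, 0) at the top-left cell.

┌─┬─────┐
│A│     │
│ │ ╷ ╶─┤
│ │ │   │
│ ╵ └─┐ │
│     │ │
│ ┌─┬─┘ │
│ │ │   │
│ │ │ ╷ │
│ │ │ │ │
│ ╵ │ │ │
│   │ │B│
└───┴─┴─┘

Finding the path and converting it to directions:
Path through cells: (0,0) → (1,0) → (2,0) → (2,1) → (1,1) → (0,1) → (0,2) → (1,2) → (1,3) → (2,3) → (3,3) → (4,3) → (5,3)
Directions: down, down, right, up, up, right, down, right, down, down, down, down

Solution:

┌─┬─────┐
│A│↱ ↓  │
│ │ ╷ ╶─┤
│↓│↑│↳ ↓│
│ ╵ └─┐ │
│↳ ↑  │↓│
│ ┌─┬─┘ │
│ │ │  ↓│
│ │ │ ╷ │
│ │ │ │↓│
│ ╵ │ │ │
│   │ │B│
└───┴─┴─┘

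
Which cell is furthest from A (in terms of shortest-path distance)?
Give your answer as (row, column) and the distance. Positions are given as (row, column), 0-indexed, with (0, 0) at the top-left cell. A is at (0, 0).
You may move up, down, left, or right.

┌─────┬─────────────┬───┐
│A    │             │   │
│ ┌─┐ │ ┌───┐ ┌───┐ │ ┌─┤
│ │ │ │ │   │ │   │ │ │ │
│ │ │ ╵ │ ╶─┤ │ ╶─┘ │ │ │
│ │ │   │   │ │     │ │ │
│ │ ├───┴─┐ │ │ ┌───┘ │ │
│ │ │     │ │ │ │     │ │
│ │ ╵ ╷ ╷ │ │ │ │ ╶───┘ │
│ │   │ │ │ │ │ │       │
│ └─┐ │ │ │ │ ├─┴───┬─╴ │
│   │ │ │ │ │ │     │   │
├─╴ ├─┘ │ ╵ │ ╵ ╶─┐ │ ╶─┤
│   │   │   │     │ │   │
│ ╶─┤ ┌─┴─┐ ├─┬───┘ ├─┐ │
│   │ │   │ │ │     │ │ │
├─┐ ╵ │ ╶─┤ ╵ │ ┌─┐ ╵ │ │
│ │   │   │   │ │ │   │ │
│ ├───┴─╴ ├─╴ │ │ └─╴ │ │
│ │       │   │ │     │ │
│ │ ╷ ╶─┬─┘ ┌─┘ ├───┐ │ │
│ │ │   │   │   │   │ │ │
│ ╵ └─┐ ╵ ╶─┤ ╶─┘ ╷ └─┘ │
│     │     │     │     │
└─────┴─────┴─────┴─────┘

Computing BFS distances from A to all cells:
Furthest cell: (0, 11)
Distance: 55 steps

Path from A to the furthest cell:

┌─────┬─────────────┬───┐
│A → ↓│↱ → → ↓      │↱ B│
│ ┌─┐ │ ┌───┐ ┌───┐ │ ┌─┤
│ │ │↓│↑│   │↓│   │ │↑│ │
│ │ │ ╵ │ ╶─┤ │ ╶─┘ │ │ │
│ │ │↳ ↑│   │↓│     │↑│ │
│ │ ├───┴─┐ │ │ ┌───┘ │ │
│ │ │     │ │↓│ │↱ → ↑│ │
│ │ ╵ ╷ ╷ │ │ │ │ ╶───┘ │
│ │   │ │ │ │↓│ │↑ ← ← ↰│
│ └─┐ │ │ │ │ ├─┴───┬─╴ │
│   │ │ │ │ │↓│↱ → ↓│↱ ↑│
├─╴ ├─┘ │ ╵ │ ╵ ╶─┐ │ ╶─┤
│   │   │   │↳ ↑  │↓│↑ ↰│
│ ╶─┤ ┌─┴─┐ ├─┬───┘ ├─┐ │
│   │ │   │ │ │↓ ← ↲│ │↑│
├─┐ ╵ │ ╶─┤ ╵ │ ┌─┐ ╵ │ │
│ │   │   │   │↓│ │   │↑│
│ ├───┴─╴ ├─╴ │ │ └─╴ │ │
│ │       │   │↓│     │↑│
│ │ ╷ ╶─┬─┘ ┌─┘ ├───┐ │ │
│ │ │   │   │↓ ↲│↱ ↓│ │↑│
│ ╵ └─┐ ╵ ╶─┤ ╶─┘ ╷ └─┘ │
│     │     │↳ → ↑│↳ → ↑│
└─────┴─────┴─────┴─────┘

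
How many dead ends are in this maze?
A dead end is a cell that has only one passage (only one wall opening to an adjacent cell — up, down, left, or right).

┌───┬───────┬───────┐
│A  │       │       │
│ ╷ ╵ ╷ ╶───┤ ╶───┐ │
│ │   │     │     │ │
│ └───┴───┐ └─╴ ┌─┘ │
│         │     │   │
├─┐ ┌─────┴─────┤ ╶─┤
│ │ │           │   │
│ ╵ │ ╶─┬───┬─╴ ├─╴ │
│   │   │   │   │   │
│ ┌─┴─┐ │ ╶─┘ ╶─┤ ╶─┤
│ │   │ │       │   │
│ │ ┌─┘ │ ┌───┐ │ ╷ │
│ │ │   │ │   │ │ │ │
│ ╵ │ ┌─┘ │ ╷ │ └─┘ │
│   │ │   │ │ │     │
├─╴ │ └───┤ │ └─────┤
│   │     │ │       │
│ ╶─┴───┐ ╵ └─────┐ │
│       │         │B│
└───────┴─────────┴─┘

Checking each cell for number of passages:

Dead ends found at positions:
  (0, 5)
  (1, 8)
  (2, 4)
  (3, 0)
  (4, 5)
  (5, 2)
  (6, 8)
  (7, 3)
  (9, 3)
  (9, 8)
  (9, 9)
Total dead ends: 11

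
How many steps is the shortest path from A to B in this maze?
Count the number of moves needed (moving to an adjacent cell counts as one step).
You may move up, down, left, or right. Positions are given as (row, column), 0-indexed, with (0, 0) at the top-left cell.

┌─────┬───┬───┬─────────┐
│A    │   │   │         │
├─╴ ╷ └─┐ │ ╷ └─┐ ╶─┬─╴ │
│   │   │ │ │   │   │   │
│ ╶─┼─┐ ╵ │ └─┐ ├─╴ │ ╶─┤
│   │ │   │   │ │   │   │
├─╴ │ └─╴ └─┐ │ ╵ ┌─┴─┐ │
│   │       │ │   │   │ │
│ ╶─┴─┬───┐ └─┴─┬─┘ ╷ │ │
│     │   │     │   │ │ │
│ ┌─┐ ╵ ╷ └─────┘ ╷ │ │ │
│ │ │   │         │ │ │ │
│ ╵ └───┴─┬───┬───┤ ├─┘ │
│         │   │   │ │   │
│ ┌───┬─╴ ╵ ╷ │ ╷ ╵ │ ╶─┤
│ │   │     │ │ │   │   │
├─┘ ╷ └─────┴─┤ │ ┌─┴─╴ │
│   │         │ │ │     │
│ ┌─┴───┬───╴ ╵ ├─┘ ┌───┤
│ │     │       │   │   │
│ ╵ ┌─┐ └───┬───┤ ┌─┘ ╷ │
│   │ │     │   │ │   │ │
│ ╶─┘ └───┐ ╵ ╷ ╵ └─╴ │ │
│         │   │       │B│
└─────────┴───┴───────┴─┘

Using BFS to find shortest path:
Start: (0, 0), End: (11, 11)
Path found:
(0,0) → (0,1) → (1,1) → (1,0) → (2,0) → (2,1) → (3,1) → (3,0) → (4,0) → (4,1) → (4,2) → (5,2) → (5,3) → (4,3) → (4,4) → (5,4) → (5,5) → (5,6) → (5,7) → (5,8) → (4,8) → (4,9) → (5,9) → (6,9) → (7,9) → (7,8) → (6,8) → (6,7) → (7,7) → (8,7) → (9,7) → (9,6) → (8,6) → (8,5) → (8,4) → (8,3) → (8,2) → (7,2) → (7,1) → (8,1) → (8,0) → (9,0) → (10,0) → (10,1) → (9,1) → (9,2) → (9,3) → (10,3) → (10,4) → (10,5) → (11,5) → (11,6) → (10,6) → (10,7) → (11,7) → (11,8) → (11,9) → (11,10) → (10,10) → (9,10) → (9,11) → (10,11) → (11,11)
Number of steps: 62

Solution:

┌─────┬───┬───┬─────────┐
│A ↓  │   │   │         │
├─╴ ╷ └─┐ │ ╷ └─┐ ╶─┬─╴ │
│↓ ↲│   │ │ │   │   │   │
│ ╶─┼─┐ ╵ │ └─┐ ├─╴ │ ╶─┤
│↳ ↓│ │   │   │ │   │   │
├─╴ │ └─╴ └─┐ │ ╵ ┌─┴─┐ │
│↓ ↲│       │ │   │   │ │
│ ╶─┴─┬───┐ └─┴─┬─┘ ╷ │ │
│↳ → ↓│↱ ↓│     │↱ ↓│ │ │
│ ┌─┐ ╵ ╷ └─────┘ ╷ │ │ │
│ │ │↳ ↑│↳ → → → ↑│↓│ │ │
│ ╵ └───┴─┬───┬───┤ ├─┘ │
│         │   │↓ ↰│↓│   │
│ ┌───┬─╴ ╵ ╷ │ ╷ ╵ │ ╶─┤
│ │↓ ↰│     │ │↓│↑ ↲│   │
├─┘ ╷ └─────┴─┤ │ ┌─┴─╴ │
│↓ ↲│↑ ← ← ← ↰│↓│ │     │
│ ┌─┴───┬───╴ ╵ ├─┘ ┌───┤
│↓│↱ → ↓│    ↑ ↲│   │↱ ↓│
│ ╵ ┌─┐ └───┬───┤ ┌─┘ ╷ │
│↳ ↑│ │↳ → ↓│↱ ↓│ │  ↑│↓│
│ ╶─┘ └───┐ ╵ ╷ ╵ └─╴ │ │
│         │↳ ↑│↳ → → ↑│B│
└─────────┴───┴───────┴─┘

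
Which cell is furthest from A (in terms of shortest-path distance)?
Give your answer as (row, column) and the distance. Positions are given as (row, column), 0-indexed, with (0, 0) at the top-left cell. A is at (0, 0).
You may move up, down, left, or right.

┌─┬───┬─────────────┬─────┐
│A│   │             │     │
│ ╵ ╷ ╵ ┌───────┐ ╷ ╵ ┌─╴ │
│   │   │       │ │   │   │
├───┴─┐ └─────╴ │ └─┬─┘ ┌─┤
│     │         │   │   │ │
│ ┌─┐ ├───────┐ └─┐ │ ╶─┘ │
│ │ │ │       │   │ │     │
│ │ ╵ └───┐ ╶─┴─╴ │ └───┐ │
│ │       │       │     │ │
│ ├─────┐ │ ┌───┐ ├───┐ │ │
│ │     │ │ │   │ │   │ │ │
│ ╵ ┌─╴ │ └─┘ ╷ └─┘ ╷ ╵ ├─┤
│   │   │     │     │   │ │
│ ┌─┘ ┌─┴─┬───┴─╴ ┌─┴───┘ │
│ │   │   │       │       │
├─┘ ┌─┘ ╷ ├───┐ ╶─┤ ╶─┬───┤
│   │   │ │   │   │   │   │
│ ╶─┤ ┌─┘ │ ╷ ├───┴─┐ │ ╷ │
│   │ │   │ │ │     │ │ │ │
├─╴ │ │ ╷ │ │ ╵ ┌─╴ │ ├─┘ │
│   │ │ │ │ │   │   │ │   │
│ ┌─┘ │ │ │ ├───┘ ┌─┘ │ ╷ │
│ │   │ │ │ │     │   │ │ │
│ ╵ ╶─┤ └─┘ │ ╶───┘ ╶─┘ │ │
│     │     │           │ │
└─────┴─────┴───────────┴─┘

Computing BFS distances from A to all cells:
Furthest cell: (6, 12)
Distance: 108 steps

Path from A to the furthest cell:

┌─┬───┬─────────────┬─────┐
│A│↱ ↓│↱ → → → → ↓  │     │
│ ╵ ╷ ╵ ┌───────┐ ╷ ╵ ┌─╴ │
│↳ ↑│↳ ↑│       │↓│   │   │
├───┴─┐ └─────╴ │ └─┬─┘ ┌─┤
│↓ ← ↰│         │↳ ↓│   │ │
│ ┌─┐ ├───────┐ └─┐ │ ╶─┘ │
│↓│ │↑│       │   │↓│     │
│ │ ╵ └───┐ ╶─┴─╴ │ └───┐ │
│↓│  ↑ ← ↰│       │↳ → ↓│ │
│ ├─────┐ │ ┌───┐ ├───┐ │ │
│↓│↱ → ↓│↑│ │↓ ↰│ │↓ ↰│↓│ │
│ ╵ ┌─╴ │ └─┘ ╷ └─┘ ╷ ╵ ├─┤
│↳ ↑│↓ ↲│↑ ← ↲│↑ ← ↲│↑ ↲│B│
│ ┌─┘ ┌─┴─┬───┴─╴ ┌─┴───┘ │
│ │↓ ↲│↱ ↓│       │↱ → → ↑│
├─┘ ┌─┘ ╷ ├───┐ ╶─┤ ╶─┬───┤
│↓ ↲│↱ ↑│↓│↱ ↓│   │↑ ↰│   │
│ ╶─┤ ┌─┘ │ ╷ ├───┴─┐ │ ╷ │
│↳ ↓│↑│↓ ↲│↑│↓│↱ → ↓│↑│ │ │
├─╴ │ │ ╷ │ │ ╵ ┌─╴ │ ├─┘ │
│↓ ↲│↑│↓│ │↑│↳ ↑│↓ ↲│↑│   │
│ ┌─┘ │ │ │ ├───┘ ┌─┘ │ ╷ │
│↓│↱ ↑│↓│ │↑│↓ ← ↲│↱ ↑│ │ │
│ ╵ ╶─┤ └─┘ │ ╶───┘ ╶─┘ │ │
│↳ ↑  │↳ → ↑│↳ → → ↑    │ │
└─────┴─────┴───────────┴─┘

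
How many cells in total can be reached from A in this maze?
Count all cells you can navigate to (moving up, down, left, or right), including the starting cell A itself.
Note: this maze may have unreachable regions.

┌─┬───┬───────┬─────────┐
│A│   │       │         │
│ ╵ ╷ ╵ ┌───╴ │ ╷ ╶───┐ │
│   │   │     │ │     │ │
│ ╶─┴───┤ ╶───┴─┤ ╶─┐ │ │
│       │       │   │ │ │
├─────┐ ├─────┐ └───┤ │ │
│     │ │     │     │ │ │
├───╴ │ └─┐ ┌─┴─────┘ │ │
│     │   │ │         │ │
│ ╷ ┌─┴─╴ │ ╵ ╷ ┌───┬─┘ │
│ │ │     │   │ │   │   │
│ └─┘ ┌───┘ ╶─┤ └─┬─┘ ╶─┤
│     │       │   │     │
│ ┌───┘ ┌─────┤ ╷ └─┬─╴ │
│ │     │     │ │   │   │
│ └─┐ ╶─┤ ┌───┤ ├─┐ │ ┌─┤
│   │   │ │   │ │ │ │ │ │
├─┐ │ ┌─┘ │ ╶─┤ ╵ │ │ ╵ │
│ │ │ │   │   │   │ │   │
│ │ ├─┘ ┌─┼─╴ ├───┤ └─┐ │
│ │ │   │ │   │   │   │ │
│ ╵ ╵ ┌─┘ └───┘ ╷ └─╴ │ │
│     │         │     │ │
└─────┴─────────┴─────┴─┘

Using BFS/flood-fill to find all reachable cells from A:
Maze size: 12 × 12 = 144 total cells
84 cell(s) are walled off and cannot be reached from A.
Reachable cells: 60

Reachable region (· marks reachable cells):

┌─┬───┬───────┬─────────┐
│A│· ·│· · · ·│         │
│ ╵ ╷ ╵ ┌───╴ │ ╷ ╶───┐ │
│· ·│· ·│· · ·│ │     │ │
│ ╶─┴───┤ ╶───┴─┤ ╶─┐ │ │
│· · · ·│· · · ·│   │ │ │
├─────┐ ├─────┐ └───┤ │ │
│· · ·│·│     │· · ·│ │ │
├───╴ │ └─┐ ┌─┴─────┘ │ │
│· · ·│· ·│ │         │ │
│ ╷ ┌─┴─╴ │ ╵ ╷ ┌───┬─┘ │
│·│·│· · ·│   │ │   │   │
│ └─┘ ┌───┘ ╶─┤ └─┬─┘ ╶─┤
│· · ·│       │   │     │
│ ┌───┘ ┌─────┤ ╷ └─┬─╴ │
│·│     │· · ·│ │   │   │
│ └─┐ ╶─┤ ┌───┤ ├─┐ │ ┌─┤
│· ·│   │·│   │ │ │ │ │ │
├─┐ │ ┌─┘ │ ╶─┤ ╵ │ │ ╵ │
│·│·│ │· ·│   │   │ │   │
│ │ ├─┘ ┌─┼─╴ ├───┤ └─┐ │
│·│·│· ·│ │   │   │   │ │
│ ╵ ╵ ┌─┘ └───┘ ╷ └─╴ │ │
│· · ·│         │     │ │
└─────┴─────────┴─────┴─┘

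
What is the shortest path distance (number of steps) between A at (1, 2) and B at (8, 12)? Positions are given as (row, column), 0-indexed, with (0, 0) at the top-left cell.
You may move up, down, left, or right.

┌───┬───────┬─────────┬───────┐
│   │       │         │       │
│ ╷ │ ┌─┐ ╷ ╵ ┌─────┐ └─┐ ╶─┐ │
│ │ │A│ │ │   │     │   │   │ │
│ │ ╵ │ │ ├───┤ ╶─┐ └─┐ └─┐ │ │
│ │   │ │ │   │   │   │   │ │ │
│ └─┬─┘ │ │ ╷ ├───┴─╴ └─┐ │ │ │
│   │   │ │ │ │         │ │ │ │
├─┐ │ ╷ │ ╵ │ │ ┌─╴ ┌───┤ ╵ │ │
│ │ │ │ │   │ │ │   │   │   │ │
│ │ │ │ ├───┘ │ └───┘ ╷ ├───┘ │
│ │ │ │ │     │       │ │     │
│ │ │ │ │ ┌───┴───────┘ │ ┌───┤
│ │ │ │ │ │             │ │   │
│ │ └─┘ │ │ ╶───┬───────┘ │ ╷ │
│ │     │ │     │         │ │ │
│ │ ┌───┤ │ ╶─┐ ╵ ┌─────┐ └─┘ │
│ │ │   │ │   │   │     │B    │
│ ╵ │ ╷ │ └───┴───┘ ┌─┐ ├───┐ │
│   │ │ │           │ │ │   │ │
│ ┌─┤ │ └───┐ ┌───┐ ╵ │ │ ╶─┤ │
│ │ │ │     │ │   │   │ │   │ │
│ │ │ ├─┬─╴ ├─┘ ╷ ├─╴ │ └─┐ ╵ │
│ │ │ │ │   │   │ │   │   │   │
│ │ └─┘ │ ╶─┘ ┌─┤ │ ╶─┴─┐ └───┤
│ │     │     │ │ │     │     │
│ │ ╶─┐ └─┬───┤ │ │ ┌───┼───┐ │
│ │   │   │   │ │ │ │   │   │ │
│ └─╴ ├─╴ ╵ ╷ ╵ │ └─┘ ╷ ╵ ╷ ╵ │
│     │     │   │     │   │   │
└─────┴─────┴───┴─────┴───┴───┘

Finding path from (1, 2) to (8, 12):
Path: (1,2) → (0,2) → (0,3) → (0,4) → (0,5) → (1,5) → (1,6) → (0,6) → (0,7) → (0,8) → (0,9) → (0,10) → (1,10) → (1,11) → (2,11) → (2,12) → (3,12) → (4,12) → (4,13) → (3,13) → (2,13) → (1,13) → (1,12) → (0,12) → (0,13) → (0,14) → (1,14) → (2,14) → (3,14) → (4,14) → (5,14) → (5,13) → (5,12) → (6,12) → (7,12) → (8,12)
Distance: 35 steps

Solution:

┌───┬───────┬─────────┬───────┐
│   │↱ → → ↓│↱ → → → ↓│  ↱ → ↓│
│ ╷ │ ┌─┐ ╷ ╵ ┌─────┐ └─┐ ╶─┐ │
│ │ │A│ │ │↳ ↑│     │↳ ↓│↑ ↰│↓│
│ │ ╵ │ │ ├───┤ ╶─┐ └─┐ └─┐ │ │
│ │   │ │ │   │   │   │↳ ↓│↑│↓│
│ └─┬─┘ │ │ ╷ ├───┴─╴ └─┐ │ │ │
│   │   │ │ │ │         │↓│↑│↓│
├─┐ │ ╷ │ ╵ │ │ ┌─╴ ┌───┤ ╵ │ │
│ │ │ │ │   │ │ │   │   │↳ ↑│↓│
│ │ │ │ ├───┘ │ └───┘ ╷ ├───┘ │
│ │ │ │ │     │       │ │↓ ← ↲│
│ │ │ │ │ ┌───┴───────┘ │ ┌───┤
│ │ │ │ │ │             │↓│   │
│ │ └─┘ │ │ ╶───┬───────┘ │ ╷ │
│ │     │ │     │        ↓│ │ │
│ │ ┌───┤ │ ╶─┐ ╵ ┌─────┐ └─┘ │
│ │ │   │ │   │   │     │B    │
│ ╵ │ ╷ │ └───┴───┘ ┌─┐ ├───┐ │
│   │ │ │           │ │ │   │ │
│ ┌─┤ │ └───┐ ┌───┐ ╵ │ │ ╶─┤ │
│ │ │ │     │ │   │   │ │   │ │
│ │ │ ├─┬─╴ ├─┘ ╷ ├─╴ │ └─┐ ╵ │
│ │ │ │ │   │   │ │   │   │   │
│ │ └─┘ │ ╶─┘ ┌─┤ │ ╶─┴─┐ └───┤
│ │     │     │ │ │     │     │
│ │ ╶─┐ └─┬───┤ │ │ ┌───┼───┐ │
│ │   │   │   │ │ │ │   │   │ │
│ └─╴ ├─╴ ╵ ╷ ╵ │ └─┘ ╷ ╵ ╷ ╵ │
│     │     │   │     │   │   │
└─────┴─────┴───┴─────┴───┴───┘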